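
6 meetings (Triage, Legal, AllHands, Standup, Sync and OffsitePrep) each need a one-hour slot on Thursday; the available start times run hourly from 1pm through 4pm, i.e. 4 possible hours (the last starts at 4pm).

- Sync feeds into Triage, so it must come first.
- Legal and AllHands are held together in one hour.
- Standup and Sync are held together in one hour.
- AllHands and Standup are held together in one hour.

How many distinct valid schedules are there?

24

Splitting on Triage: it can be 2pm (4), 3pm (8), 4pm (12). Listing each branch's schedules as (Legal, AllHands, Standup, Sync, OffsitePrep):
Triage=2pm: (1pm,1pm,1pm,1pm,1pm) (1pm,1pm,1pm,1pm,2pm) (1pm,1pm,1pm,1pm,3pm) (1pm,1pm,1pm,1pm,4pm) — 4.
Triage=3pm: (1pm,1pm,1pm,1pm,1pm) (1pm,1pm,1pm,1pm,2pm) (1pm,1pm,1pm,1pm,3pm) (1pm,1pm,1pm,1pm,4pm) (2pm,2pm,2pm,2pm,1pm) (2pm,2pm,2pm,2pm,2pm) (2pm,2pm,2pm,2pm,3pm) (2pm,2pm,2pm,2pm,4pm) — 8.
Triage=4pm: (1pm,1pm,1pm,1pm,1pm) (1pm,1pm,1pm,1pm,2pm) (1pm,1pm,1pm,1pm,3pm) (1pm,1pm,1pm,1pm,4pm) (2pm,2pm,2pm,2pm,1pm) (2pm,2pm,2pm,2pm,2pm) (2pm,2pm,2pm,2pm,3pm) (2pm,2pm,2pm,2pm,4pm) (3pm,3pm,3pm,3pm,1pm) (3pm,3pm,3pm,3pm,2pm) (3pm,3pm,3pm,3pm,3pm) (3pm,3pm,3pm,3pm,4pm) — 12.
Summing: 4 + 8 + 12 = 24.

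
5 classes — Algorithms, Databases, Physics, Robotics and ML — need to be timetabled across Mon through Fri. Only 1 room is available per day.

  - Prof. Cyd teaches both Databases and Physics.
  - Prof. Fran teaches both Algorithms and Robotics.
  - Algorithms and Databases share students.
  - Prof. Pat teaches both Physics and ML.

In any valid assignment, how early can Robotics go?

Robotics at Mon is achievable: ML in Fri, Databases in Wed, Physics in Thu, Algorithms in Tue, Robotics in Mon.

Mon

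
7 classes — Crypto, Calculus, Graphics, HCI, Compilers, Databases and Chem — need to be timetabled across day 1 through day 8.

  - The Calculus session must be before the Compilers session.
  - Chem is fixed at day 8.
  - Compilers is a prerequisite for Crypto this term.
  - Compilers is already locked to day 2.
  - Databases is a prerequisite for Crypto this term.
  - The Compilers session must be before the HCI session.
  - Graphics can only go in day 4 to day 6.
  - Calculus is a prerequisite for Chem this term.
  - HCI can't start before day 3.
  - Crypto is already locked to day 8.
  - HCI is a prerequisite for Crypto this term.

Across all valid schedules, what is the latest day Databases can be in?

day 7

Downstream work caps Databases at day 7.
Databases at day 7 is achievable: Calculus=day 1, Graphics=day 4, HCI=day 3, Chem=day 8, Compilers=day 2, Databases=day 7, Crypto=day 8.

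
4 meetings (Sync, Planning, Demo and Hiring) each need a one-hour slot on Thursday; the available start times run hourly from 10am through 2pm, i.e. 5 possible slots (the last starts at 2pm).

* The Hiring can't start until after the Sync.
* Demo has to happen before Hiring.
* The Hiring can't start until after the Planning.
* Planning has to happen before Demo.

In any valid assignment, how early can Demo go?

Precedence pushes Demo to at least 11am; downstream work caps Demo at 1pm.
Demo at 11am is achievable: Planning=10am, Sync=10am, Demo=11am, Hiring=12pm.

11am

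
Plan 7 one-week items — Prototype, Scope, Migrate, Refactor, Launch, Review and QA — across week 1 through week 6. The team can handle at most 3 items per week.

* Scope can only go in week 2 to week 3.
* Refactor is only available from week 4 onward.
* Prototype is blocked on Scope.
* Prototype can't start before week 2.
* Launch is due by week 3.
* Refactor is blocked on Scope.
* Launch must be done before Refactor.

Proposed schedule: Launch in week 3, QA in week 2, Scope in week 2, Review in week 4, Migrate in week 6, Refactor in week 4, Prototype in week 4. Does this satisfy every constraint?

Yes

Launch must be done before Refactor — holds.
Refactor is blocked on Scope — holds.
Prototype can't start before week 2 — holds.
The team can handle at most 3 items per week — holds.
Scope can only go in week 2 to week 3 — holds.
Prototype is blocked on Scope — holds.
Refactor is only available from week 4 onward — holds.
Launch is due by week 3 — holds.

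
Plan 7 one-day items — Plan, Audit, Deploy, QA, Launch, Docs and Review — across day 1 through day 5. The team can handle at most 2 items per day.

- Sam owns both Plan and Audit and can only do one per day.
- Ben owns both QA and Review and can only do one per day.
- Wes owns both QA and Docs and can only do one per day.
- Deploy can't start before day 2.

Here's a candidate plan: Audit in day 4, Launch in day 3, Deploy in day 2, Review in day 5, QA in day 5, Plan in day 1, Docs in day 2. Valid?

No. Ben owns both QA and Review and can only do one per day is not satisfied.

Ben owns both QA and Review and can only do one per day — violated.
Deploy can't start before day 2 — holds.
Wes owns both QA and Docs and can only do one per day — holds.
Sam owns both Plan and Audit and can only do one per day — holds.
The team can handle at most 2 items per day — holds.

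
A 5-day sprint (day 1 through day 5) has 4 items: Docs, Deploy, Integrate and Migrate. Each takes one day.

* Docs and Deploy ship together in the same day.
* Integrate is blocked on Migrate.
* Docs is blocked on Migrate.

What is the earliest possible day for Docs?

Precedence pushes Docs to at least day 2.
Docs at day 2 is achievable: Migrate in day 1, Deploy in day 2, Docs in day 2, Integrate in day 2.

day 2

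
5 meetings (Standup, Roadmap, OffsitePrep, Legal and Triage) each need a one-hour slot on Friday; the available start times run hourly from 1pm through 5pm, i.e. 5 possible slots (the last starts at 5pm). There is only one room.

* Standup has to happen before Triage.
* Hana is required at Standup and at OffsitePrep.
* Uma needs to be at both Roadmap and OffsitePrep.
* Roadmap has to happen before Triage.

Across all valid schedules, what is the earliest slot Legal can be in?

Legal at 1pm is achievable: Legal in 1pm; OffsitePrep in 5pm; Triage in 4pm; Standup in 2pm; Roadmap in 3pm.

1pm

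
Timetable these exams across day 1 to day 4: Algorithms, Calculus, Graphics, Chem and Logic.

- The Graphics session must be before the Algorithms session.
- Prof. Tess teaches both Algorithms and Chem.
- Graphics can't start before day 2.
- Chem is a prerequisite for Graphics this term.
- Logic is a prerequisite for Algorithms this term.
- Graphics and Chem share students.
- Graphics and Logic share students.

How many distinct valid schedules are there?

Splitting on Algorithms: it can be day 3 (4), day 4 (24). Listing each branch's schedules as (Calculus, Graphics, Chem, Logic) by day number:
Algorithms=day 3: (1,2,1,1) (2,2,1,1) (3,2,1,1) (4,2,1,1) — 4.
Algorithms=day 4: (1,2,1,1) (1,2,1,3) (1,3,1,1) (1,3,1,2) (1,3,2,1) (1,3,2,2) (2,2,1,1) (2,2,1,3) (2,3,1,1) (2,3,1,2) (2,3,2,1) (2,3,2,2) (3,2,1,1) (3,2,1,3) (3,3,1,1) (3,3,1,2) (3,3,2,1) (3,3,2,2) (4,2,1,1) (4,2,1,3) (4,3,1,1) (4,3,1,2) (4,3,2,1) (4,3,2,2) — 24.
Summing: 4 + 24 = 28.

28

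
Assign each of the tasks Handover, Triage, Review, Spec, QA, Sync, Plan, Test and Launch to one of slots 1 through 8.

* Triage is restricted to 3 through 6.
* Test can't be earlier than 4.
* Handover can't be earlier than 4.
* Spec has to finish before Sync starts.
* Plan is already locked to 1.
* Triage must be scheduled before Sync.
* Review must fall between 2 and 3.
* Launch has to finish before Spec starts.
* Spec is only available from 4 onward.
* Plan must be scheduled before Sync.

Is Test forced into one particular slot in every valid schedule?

Test can be 4 (e.g. Triage in 3, Plan in 1, Test in 4, Handover in 4, Review in 2, Sync in 5, QA in 1, Spec in 4, Launch in 1) or 5 (e.g. Review in 2; Spec in 4; Handover in 4; Sync in 5; Plan in 1; QA in 1; Launch in 1; Test in 5; Triage in 3).

No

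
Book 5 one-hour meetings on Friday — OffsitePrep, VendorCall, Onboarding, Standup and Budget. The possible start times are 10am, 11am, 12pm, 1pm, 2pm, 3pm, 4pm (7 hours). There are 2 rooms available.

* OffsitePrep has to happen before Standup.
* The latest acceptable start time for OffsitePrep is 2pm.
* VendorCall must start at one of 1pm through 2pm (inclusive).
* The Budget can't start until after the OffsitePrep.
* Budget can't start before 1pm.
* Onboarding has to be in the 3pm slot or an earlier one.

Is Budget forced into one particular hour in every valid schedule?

Budget can be 1pm (e.g. Standup -> 11am; VendorCall -> 1pm; Budget -> 1pm; Onboarding -> 10am; OffsitePrep -> 10am) or 2pm (e.g. VendorCall=1pm, Standup=11am, Budget=2pm, OffsitePrep=10am, Onboarding=10am).

No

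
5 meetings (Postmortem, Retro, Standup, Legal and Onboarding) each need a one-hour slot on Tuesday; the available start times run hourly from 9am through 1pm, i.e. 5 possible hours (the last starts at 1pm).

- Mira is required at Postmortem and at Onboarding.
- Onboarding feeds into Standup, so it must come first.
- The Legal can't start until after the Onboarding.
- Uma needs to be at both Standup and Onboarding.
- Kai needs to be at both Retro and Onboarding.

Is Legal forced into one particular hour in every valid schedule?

No

Legal can be 10am (e.g. Onboarding=9am, Retro=10am, Legal=10am, Postmortem=10am, Standup=10am) or 11am (e.g. Retro -> 10am, Onboarding -> 9am, Legal -> 11am, Standup -> 10am, Postmortem -> 10am).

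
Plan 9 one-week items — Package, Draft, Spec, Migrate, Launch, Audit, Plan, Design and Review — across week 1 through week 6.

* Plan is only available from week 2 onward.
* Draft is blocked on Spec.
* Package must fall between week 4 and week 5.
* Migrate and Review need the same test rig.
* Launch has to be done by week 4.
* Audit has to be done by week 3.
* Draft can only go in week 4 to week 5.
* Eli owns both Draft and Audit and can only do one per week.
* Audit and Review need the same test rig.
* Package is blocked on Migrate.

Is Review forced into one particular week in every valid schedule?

Review can be week 1 (e.g. Migrate in week 2, Package in week 4, Design in week 1, Plan in week 2, Launch in week 1, Audit in week 2, Draft in week 4, Review in week 1, Spec in week 1) or week 2 (e.g. Migrate -> week 1; Package -> week 4; Review -> week 2; Audit -> week 1; Spec -> week 1; Draft -> week 4; Launch -> week 1; Plan -> week 2; Design -> week 1).

No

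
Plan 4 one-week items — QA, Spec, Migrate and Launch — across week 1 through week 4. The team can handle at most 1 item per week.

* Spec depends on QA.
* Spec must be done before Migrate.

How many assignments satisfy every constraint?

Enumerating: QA in week 1, Migrate in week 3, Spec in week 2, Launch in week 4 | QA in week 1, Migrate in week 4, Spec in week 2, Launch in week 3 | Spec in week 3, Launch in week 2, Migrate in week 4, QA in week 1 | Migrate -> week 4, QA -> week 2, Launch -> week 1, Spec -> week 3.

4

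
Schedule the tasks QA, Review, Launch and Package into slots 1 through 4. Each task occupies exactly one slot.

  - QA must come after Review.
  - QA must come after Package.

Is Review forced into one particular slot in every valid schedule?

Review can be 1 (e.g. Package in 1; Launch in 1; Review in 1; QA in 2) or 2 (e.g. Package=1, QA=3, Launch=1, Review=2).

No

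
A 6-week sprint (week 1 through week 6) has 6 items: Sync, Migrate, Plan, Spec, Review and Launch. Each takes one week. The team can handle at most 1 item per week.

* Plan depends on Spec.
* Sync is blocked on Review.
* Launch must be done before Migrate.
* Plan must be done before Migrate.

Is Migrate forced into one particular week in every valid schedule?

Migrate can be week 4 (e.g. Review -> week 5, Spec -> week 1, Launch -> week 3, Sync -> week 6, Migrate -> week 4, Plan -> week 2) or week 5 (e.g. Migrate in week 5, Plan in week 2, Launch in week 4, Review in week 3, Spec in week 1, Sync in week 6).

No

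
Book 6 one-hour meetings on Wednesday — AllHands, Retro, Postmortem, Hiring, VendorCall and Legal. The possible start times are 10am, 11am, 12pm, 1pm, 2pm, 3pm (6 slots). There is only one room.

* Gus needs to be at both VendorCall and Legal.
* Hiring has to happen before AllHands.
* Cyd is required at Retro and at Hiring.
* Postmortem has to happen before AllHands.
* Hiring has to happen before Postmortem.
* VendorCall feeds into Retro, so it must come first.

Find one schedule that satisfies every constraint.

Legal in 3pm, VendorCall in 1pm, Hiring in 10am, AllHands in 12pm, Postmortem in 11am, Retro in 2pm

Checking: VendorCall(1pm) before Retro(2pm); Postmortem(11am) before AllHands(12pm); Hiring(10am) before AllHands(12pm); Hiring(10am) before Postmortem(11am); Retro(2pm) != Hiring(10am); VendorCall(1pm) != Legal(3pm); max 1 per slot (cap 1).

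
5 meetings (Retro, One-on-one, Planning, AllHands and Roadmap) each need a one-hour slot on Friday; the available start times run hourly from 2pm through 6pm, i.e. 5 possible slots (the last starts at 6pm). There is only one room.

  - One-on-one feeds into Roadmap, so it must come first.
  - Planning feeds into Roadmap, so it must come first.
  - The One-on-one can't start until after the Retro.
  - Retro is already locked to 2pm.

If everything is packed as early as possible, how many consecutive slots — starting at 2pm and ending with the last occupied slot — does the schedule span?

5 slots

The precedence chain requires at least 3 distinct slots.
With at most 1 per slot and 5 meetings, at least 5 slots are needed.
5 works (last occupied slot: 6pm): for example Roadmap in 5pm; One-on-one in 3pm; Planning in 4pm; AllHands in 6pm; Retro in 2pm.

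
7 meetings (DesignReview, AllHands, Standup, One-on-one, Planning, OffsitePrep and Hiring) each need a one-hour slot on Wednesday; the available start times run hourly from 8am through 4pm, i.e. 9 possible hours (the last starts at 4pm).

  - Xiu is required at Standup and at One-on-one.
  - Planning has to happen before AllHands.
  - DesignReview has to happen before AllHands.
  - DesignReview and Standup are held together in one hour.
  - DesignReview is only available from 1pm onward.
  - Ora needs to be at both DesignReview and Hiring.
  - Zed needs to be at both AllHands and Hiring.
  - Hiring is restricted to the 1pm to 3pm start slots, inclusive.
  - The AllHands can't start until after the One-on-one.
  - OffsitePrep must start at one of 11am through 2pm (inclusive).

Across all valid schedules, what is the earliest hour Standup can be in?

Standup must be in the same hour as DesignReview, which can't be before 1pm, so Standup is at least 1pm; Standup must be in the same hour as DesignReview, which can't be after 3pm, so Standup is at most 3pm.
Standup at 1pm is achievable: Standup=1pm; DesignReview=1pm; OffsitePrep=11am; Planning=8am; One-on-one=8am; Hiring=2pm; AllHands=3pm.

1pm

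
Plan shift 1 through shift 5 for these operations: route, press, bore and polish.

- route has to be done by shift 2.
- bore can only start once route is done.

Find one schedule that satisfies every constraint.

polish -> shift 1, route -> shift 1, bore -> shift 2, press -> shift 1

Checking: route(shift 1) before bore(shift 2); route=shift 1 in [shift 1,shift 2].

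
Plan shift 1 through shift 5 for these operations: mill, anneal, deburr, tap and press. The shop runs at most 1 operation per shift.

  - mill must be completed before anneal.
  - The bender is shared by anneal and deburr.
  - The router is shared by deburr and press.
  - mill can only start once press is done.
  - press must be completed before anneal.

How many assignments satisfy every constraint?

Splitting on mill: it can be shift 2 (6), shift 3 (8), shift 4 (6). Listing each branch's schedules as (anneal, deburr, tap, press) by shift number:
mill=shift 2: (3,4,5,1) (3,5,4,1) (4,3,5,1) (4,5,3,1) (5,3,4,1) (5,4,3,1) — 6.
mill=shift 3: (4,1,5,2) (4,2,5,1) (4,5,1,2) (4,5,2,1) (5,1,4,2) (5,2,4,1) (5,4,1,2) (5,4,2,1) — 8.
mill=shift 4: (5,1,2,3) (5,1,3,2) (5,2,1,3) (5,2,3,1) (5,3,1,2) (5,3,2,1) — 6.
Summing: 6 + 8 + 6 = 20.

20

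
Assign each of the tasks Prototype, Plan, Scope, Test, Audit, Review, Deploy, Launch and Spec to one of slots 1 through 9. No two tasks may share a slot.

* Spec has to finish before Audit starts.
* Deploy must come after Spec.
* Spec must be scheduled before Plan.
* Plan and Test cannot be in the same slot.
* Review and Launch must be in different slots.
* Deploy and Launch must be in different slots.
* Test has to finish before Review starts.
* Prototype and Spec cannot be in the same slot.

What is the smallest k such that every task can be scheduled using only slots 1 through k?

The precedence chain requires at least 2 distinct slots.
With at most 1 per slot and 9 tasks, at least 9 slots are needed.
9 works (last occupied slot: 9): for example Spec in 1, Prototype in 7, Audit in 4, Scope in 8, Test in 3, Deploy in 6, Launch in 9, Review in 5, Plan in 2.

9 slots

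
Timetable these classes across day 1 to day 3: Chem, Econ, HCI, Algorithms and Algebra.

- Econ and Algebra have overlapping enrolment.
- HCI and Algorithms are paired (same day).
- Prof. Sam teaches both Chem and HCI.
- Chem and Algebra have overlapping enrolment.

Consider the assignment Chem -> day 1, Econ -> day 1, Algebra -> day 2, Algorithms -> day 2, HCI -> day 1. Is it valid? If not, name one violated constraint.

HCI and Algorithms are paired (same day) — violated.
Econ and Algebra have overlapping enrolment — holds.
Prof. Sam teaches both Chem and HCI — violated.
Chem and Algebra have overlapping enrolment — holds.

No — it violates: Prof. Sam teaches both Chem and HCI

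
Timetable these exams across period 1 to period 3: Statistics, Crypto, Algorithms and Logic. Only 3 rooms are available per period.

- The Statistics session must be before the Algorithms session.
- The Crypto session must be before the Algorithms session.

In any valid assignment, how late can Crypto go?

period 2

Downstream work caps Crypto at period 2.
Crypto at period 2 is achievable: Statistics in period 1; Algorithms in period 3; Crypto in period 2; Logic in period 1.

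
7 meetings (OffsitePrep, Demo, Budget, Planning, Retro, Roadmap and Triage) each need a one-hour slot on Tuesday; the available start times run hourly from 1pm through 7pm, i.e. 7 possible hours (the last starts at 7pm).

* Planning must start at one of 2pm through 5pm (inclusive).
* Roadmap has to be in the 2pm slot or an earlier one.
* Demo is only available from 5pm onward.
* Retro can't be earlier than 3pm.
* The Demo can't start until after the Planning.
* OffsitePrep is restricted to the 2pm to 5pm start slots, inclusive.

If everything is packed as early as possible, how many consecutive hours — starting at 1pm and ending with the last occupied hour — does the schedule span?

5

The precedence chain requires at least 2 distinct hours.
Demo can't be placed before 5pm — that is hour 5 counting from 1pm — so the schedule must run through at least 5 hours.
5 works (last occupied hour: 5pm): for example Retro in 3pm; Planning in 2pm; Demo in 5pm; Roadmap in 1pm; Triage in 1pm; Budget in 1pm; OffsitePrep in 2pm.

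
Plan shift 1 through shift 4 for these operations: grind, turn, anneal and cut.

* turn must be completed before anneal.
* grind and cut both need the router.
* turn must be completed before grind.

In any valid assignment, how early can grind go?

Precedence pushes grind to at least shift 2.
grind at shift 2 is achievable: anneal=shift 2; grind=shift 2; turn=shift 1; cut=shift 1.

shift 2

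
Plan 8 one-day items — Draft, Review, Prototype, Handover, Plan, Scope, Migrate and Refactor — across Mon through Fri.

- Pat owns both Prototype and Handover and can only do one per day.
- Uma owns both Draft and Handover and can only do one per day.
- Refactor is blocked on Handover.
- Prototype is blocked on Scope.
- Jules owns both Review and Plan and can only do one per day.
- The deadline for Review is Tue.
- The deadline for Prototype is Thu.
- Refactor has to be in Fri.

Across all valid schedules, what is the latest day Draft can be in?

Fri

Draft at Fri is achievable: Draft=Fri, Migrate=Mon, Refactor=Fri, Review=Mon, Scope=Mon, Handover=Mon, Prototype=Tue, Plan=Tue.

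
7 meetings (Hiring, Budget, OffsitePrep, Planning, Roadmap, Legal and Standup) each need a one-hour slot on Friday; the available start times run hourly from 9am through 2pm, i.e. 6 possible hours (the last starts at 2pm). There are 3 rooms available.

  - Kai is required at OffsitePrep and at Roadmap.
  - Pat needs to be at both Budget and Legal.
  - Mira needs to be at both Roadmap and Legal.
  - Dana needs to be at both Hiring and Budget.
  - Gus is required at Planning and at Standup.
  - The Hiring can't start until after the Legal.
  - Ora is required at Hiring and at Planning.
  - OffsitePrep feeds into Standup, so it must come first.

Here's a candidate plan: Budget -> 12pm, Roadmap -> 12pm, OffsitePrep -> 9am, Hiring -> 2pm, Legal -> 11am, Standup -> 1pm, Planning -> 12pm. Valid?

Yes

Kai is required at OffsitePrep and at Roadmap — holds.
Pat needs to be at both Budget and Legal — holds.
Ora is required at Hiring and at Planning — holds.
The Hiring can't start until after the Legal — holds.
Gus is required at Planning and at Standup — holds.
There are 3 rooms available — holds.
Mira needs to be at both Roadmap and Legal — holds.
Dana needs to be at both Hiring and Budget — holds.
OffsitePrep feeds into Standup, so it must come first — holds.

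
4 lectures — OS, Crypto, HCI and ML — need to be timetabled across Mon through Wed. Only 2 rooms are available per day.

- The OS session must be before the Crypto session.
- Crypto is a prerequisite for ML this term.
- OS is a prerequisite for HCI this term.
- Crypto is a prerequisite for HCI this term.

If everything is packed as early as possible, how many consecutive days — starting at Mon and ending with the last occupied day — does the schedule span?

3 days

The precedence chain requires at least 3 distinct days.
With at most 2 per day and 4 lectures, at least 2 days are needed.
3 works (last occupied day: Wed): for example OS in Mon; HCI in Wed; Crypto in Tue; ML in Wed.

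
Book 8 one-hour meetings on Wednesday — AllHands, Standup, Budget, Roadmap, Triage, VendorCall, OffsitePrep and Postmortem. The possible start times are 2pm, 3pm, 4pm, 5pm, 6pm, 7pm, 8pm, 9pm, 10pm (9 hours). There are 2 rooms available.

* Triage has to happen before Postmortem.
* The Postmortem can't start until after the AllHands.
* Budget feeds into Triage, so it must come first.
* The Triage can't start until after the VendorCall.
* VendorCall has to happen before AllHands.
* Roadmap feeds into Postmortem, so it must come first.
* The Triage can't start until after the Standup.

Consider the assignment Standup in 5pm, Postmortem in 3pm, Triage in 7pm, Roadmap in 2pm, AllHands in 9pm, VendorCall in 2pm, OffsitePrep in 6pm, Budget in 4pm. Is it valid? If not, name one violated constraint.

Triage has to happen before Postmortem — violated.
The Triage can't start until after the VendorCall — holds.
VendorCall has to happen before AllHands — holds.
The Postmortem can't start until after the AllHands — violated.
The Triage can't start until after the Standup — holds.
Roadmap feeds into Postmortem, so it must come first — holds.
Budget feeds into Triage, so it must come first — holds.
There are 2 rooms available — holds.

No — it violates: The Postmortem can't start until after the AllHands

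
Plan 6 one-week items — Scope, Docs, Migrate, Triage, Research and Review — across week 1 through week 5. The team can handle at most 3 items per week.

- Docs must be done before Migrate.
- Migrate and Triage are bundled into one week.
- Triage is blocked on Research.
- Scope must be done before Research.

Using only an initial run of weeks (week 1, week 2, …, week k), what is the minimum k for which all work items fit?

3

The precedence chain requires at least 3 distinct weeks.
With at most 3 per week and 6 work items, at least 2 weeks are needed.
3 works (last occupied week: week 3): for example Docs -> week 1, Review -> week 1, Research -> week 2, Scope -> week 1, Triage -> week 3, Migrate -> week 3.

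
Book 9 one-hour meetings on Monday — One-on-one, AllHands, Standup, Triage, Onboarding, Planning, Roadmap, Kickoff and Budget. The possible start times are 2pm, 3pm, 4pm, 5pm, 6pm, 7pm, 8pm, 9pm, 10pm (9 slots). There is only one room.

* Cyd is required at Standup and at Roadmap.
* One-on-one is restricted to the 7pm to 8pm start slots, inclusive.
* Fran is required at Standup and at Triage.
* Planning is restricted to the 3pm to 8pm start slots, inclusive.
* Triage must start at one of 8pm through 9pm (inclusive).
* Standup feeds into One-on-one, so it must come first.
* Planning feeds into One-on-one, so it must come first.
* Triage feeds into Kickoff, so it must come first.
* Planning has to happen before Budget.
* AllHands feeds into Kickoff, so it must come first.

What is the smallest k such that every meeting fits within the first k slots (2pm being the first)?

The precedence chain requires at least 2 distinct slots.
With at most 1 per slot and 9 meetings, at least 9 slots are needed.
Propagating the time windows through the other constraints, Kickoff can't land before 9pm — that is slot 8 counting from 2pm — so the schedule must run through at least 8 slots.
9 works (last occupied slot: 10pm): for example Roadmap -> 10pm, One-on-one -> 7pm, AllHands -> 2pm, Budget -> 5pm, Planning -> 3pm, Onboarding -> 6pm, Standup -> 4pm, Triage -> 8pm, Kickoff -> 9pm.

9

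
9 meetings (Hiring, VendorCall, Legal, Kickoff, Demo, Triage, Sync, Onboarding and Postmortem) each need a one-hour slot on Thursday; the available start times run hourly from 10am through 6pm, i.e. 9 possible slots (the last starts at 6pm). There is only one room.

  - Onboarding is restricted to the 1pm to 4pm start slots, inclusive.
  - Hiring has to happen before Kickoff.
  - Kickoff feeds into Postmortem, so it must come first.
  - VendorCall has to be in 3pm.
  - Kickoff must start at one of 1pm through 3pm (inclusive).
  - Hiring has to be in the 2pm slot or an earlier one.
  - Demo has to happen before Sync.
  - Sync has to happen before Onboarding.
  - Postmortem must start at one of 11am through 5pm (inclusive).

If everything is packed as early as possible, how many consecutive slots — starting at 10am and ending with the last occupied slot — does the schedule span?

The precedence chain requires at least 3 distinct slots.
With at most 1 per slot and 9 meetings, at least 9 slots are needed.
VendorCall can't be placed before 3pm — that is slot 6 counting from 10am — so the schedule must run through at least 6 slots.
9 works (last occupied slot: 6pm): for example Kickoff in 1pm, Hiring in 10am, Postmortem in 4pm, Demo in 11am, VendorCall in 3pm, Triage in 6pm, Onboarding in 2pm, Legal in 5pm, Sync in 12pm.

9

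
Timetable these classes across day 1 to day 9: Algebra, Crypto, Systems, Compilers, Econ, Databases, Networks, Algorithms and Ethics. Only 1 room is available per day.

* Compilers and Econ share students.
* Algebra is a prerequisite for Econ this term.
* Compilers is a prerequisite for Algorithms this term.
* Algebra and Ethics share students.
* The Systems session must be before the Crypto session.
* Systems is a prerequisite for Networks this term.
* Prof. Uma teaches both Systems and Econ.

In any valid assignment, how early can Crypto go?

Precedence pushes Crypto to at least day 2.
Crypto at day 2 is achievable: Ethics in day 9, Algorithms in day 7, Crypto in day 2, Compilers in day 4, Econ in day 5, Databases in day 8, Networks in day 6, Algebra in day 3, Systems in day 1.

day 2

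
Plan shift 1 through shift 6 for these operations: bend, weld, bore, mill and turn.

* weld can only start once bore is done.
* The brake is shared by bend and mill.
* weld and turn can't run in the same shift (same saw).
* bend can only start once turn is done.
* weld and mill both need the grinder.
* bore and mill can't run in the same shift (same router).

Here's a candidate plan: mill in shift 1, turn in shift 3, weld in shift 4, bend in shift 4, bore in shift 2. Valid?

Valid

weld can only start once bore is done — holds.
bend can only start once turn is done — holds.
bore and mill can't run in the same shift (same router) — holds.
The brake is shared by bend and mill — holds.
weld and turn can't run in the same shift (same saw) — holds.
weld and mill both need the grinder — holds.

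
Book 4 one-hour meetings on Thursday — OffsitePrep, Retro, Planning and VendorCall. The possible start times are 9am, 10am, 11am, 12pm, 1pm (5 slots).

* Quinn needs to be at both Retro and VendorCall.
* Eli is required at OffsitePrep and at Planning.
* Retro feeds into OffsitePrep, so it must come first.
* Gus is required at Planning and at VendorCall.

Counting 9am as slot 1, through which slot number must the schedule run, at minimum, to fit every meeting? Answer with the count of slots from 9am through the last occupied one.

2 slots

The precedence chain requires at least 2 distinct slots.
2 works (last occupied slot: 10am): for example OffsitePrep -> 10am; Planning -> 9am; VendorCall -> 10am; Retro -> 9am.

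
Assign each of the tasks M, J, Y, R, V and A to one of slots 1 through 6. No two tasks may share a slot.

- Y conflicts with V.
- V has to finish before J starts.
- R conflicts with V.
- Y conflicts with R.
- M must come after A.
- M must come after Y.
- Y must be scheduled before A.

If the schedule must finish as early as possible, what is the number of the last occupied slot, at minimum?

6

The precedence chain requires at least 3 distinct slots.
With at most 1 per slot and 6 tasks, at least 6 slots are needed.
6 works (last occupied slot: 6): for example R in 6, M in 3, J in 5, A in 2, Y in 1, V in 4.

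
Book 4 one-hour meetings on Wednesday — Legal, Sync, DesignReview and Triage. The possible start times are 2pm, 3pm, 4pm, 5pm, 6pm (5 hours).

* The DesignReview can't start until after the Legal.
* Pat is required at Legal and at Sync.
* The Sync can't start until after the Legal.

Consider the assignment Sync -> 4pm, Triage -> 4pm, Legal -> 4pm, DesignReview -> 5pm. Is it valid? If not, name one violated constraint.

Pat is required at Legal and at Sync — violated.
The DesignReview can't start until after the Legal — holds.
The Sync can't start until after the Legal — violated.

Invalid. Pat is required at Legal and at Sync.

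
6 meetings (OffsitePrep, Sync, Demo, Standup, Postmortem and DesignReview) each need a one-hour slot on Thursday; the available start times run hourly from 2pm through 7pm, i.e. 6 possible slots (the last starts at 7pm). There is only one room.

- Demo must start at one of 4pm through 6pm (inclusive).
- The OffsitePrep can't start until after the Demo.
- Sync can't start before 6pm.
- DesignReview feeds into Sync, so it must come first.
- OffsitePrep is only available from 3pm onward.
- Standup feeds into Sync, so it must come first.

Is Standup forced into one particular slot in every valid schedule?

No

Standup can be 2pm (e.g. OffsitePrep -> 5pm; Standup -> 2pm; Demo -> 4pm; Sync -> 6pm; DesignReview -> 3pm; Postmortem -> 7pm) or 3pm (e.g. Postmortem in 7pm, OffsitePrep in 5pm, Demo in 4pm, Standup in 3pm, DesignReview in 2pm, Sync in 6pm).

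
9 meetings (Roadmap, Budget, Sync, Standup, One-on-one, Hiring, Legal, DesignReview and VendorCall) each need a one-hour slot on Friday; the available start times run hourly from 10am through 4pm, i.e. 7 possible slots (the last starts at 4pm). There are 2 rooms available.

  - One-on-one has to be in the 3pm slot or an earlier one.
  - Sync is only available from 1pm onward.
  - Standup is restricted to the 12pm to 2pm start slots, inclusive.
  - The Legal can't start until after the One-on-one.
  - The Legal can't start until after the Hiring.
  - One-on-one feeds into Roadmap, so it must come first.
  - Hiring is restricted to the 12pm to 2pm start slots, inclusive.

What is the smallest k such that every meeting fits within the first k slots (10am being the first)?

The precedence chain requires at least 2 distinct slots.
With at most 2 per slot and 9 meetings, at least 5 slots are needed.
Sync can't be placed before 1pm — that is slot 4 counting from 10am — so the schedule must run through at least 4 slots.
5 works (last occupied slot: 2pm): for example Legal=1pm, Sync=1pm, VendorCall=2pm, Standup=12pm, Budget=10am, One-on-one=10am, Roadmap=11am, Hiring=12pm, DesignReview=11am.

5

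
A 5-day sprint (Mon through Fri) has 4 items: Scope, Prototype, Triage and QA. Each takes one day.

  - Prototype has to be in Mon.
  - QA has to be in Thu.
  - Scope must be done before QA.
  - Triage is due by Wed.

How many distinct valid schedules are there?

Splitting on Scope: it can be Mon (3), Tue (3), Wed (3). Listing each branch's schedules as (Prototype, Triage, QA):
Scope=Mon: (Mon,Mon,Thu) (Mon,Tue,Thu) (Mon,Wed,Thu) — 3.
Scope=Tue: (Mon,Mon,Thu) (Mon,Tue,Thu) (Mon,Wed,Thu) — 3.
Scope=Wed: (Mon,Mon,Thu) (Mon,Tue,Thu) (Mon,Wed,Thu) — 3.
Summing: 3 + 3 + 3 = 9.

9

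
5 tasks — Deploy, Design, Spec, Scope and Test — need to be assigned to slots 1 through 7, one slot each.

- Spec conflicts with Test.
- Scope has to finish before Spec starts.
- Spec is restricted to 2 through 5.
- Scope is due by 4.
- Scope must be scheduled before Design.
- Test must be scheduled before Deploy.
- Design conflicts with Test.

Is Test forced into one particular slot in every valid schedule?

Test can be 1 (e.g. Design in 2, Test in 1, Scope in 1, Deploy in 2, Spec in 2) or 2 (e.g. Deploy -> 3; Spec -> 3; Scope -> 1; Design -> 3; Test -> 2).

No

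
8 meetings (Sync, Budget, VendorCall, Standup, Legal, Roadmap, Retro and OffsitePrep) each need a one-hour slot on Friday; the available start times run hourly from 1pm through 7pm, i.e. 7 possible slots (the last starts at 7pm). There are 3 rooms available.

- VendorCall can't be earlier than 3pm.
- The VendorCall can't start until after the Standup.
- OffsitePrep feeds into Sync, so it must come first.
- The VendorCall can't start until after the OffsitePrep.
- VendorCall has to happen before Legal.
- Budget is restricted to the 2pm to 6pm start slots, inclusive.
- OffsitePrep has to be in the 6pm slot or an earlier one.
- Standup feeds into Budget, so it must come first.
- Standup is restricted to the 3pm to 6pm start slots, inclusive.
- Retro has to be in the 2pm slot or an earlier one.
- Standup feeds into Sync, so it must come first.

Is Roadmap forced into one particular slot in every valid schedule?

No

Roadmap can be 1pm (e.g. VendorCall in 4pm, OffsitePrep in 1pm, Retro in 1pm, Legal in 5pm, Budget in 4pm, Sync in 4pm, Roadmap in 1pm, Standup in 3pm) or 2pm (e.g. OffsitePrep=1pm, VendorCall=4pm, Roadmap=2pm, Retro=1pm, Budget=4pm, Legal=5pm, Sync=4pm, Standup=3pm).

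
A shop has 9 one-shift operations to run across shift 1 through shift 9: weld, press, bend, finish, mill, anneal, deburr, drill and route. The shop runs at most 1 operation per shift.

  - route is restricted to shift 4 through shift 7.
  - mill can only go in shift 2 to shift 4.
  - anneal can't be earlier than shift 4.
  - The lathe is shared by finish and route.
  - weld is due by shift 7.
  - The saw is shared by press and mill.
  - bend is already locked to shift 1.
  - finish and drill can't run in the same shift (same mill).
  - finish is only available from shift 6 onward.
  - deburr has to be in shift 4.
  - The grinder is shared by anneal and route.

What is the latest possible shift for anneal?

Anneal is available from shift 4.
anneal at shift 9 is achievable: drill -> shift 8, deburr -> shift 4, bend -> shift 1, finish -> shift 6, anneal -> shift 9, route -> shift 5, weld -> shift 3, press -> shift 7, mill -> shift 2.

shift 9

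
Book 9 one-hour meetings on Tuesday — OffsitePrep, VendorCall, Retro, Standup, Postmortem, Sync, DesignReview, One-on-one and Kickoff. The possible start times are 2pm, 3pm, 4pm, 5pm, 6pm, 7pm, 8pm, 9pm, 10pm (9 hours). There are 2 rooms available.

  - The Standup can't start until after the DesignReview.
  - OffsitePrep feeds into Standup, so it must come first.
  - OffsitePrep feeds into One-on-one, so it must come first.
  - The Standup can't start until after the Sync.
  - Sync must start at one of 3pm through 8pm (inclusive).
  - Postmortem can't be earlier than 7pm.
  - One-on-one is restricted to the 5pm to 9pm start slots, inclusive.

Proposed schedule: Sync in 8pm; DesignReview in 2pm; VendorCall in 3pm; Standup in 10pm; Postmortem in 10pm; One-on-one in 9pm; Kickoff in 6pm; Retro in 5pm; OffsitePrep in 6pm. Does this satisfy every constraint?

Yes, all constraints hold

OffsitePrep feeds into Standup, so it must come first — holds.
OffsitePrep feeds into One-on-one, so it must come first — holds.
Postmortem can't be earlier than 7pm — holds.
The Standup can't start until after the DesignReview — holds.
One-on-one is restricted to the 5pm to 9pm start slots, inclusive — holds.
Sync must start at one of 3pm through 8pm (inclusive) — holds.
There are 2 rooms available — holds.
The Standup can't start until after the Sync — holds.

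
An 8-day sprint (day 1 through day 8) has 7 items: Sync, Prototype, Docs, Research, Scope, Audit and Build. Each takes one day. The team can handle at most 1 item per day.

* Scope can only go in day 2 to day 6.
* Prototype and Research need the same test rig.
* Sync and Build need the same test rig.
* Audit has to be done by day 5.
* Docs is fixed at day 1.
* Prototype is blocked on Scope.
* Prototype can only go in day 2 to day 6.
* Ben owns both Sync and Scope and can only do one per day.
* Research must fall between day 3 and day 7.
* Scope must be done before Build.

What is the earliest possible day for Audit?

Audit's own window allows nothing later than day 5.
Audit at day 2 is achievable: Sync=day 7; Audit=day 2; Scope=day 3; Docs=day 1; Build=day 6; Research=day 5; Prototype=day 4.
Nothing earlier works — the conflict and capacity constraints rule out every day before day 2.

day 2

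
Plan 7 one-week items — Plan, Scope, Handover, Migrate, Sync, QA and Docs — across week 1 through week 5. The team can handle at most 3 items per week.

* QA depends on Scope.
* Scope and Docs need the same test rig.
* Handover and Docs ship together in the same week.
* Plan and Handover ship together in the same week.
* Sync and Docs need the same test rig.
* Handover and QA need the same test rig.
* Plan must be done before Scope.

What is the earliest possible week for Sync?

Sync at week 1 is achievable: Sync=week 1, Docs=week 2, Handover=week 2, Scope=week 3, QA=week 4, Migrate=week 1, Plan=week 2.

week 1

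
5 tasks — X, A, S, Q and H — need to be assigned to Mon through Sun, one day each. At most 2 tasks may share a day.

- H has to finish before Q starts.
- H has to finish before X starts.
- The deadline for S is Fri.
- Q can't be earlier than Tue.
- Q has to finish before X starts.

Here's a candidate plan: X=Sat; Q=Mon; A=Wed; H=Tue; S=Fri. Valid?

No — it violates: H has to finish before Q starts

At most 2 tasks may share a day — holds.
Q can't be earlier than Tue — violated.
H has to finish before Q starts — violated.
The deadline for S is Fri — holds.
H has to finish before X starts — holds.
Q has to finish before X starts — holds.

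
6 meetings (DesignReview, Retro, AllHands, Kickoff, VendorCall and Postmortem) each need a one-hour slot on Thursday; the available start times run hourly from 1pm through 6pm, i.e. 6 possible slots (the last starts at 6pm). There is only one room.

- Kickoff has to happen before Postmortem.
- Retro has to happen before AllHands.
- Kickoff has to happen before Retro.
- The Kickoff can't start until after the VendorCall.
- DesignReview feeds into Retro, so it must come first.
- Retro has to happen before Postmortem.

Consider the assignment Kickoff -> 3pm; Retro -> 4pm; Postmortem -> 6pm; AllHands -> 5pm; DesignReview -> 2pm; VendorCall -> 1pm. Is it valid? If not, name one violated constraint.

Valid

There is only one room — holds.
DesignReview feeds into Retro, so it must come first — holds.
Retro has to happen before AllHands — holds.
The Kickoff can't start until after the VendorCall — holds.
Kickoff has to happen before Postmortem — holds.
Kickoff has to happen before Retro — holds.
Retro has to happen before Postmortem — holds.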